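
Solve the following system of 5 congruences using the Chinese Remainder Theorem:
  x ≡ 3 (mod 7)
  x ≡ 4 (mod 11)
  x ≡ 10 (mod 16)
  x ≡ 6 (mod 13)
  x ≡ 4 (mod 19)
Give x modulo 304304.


Product of moduli M = 7 · 11 · 16 · 13 · 19 = 304304.
Merge one congruence at a time:
  Start: x ≡ 3 (mod 7).
  Combine with x ≡ 4 (mod 11); new modulus lcm = 77.
    Write x = 3 + 7·t and substitute into x ≡ 4 (mod 11): 7·t ≡ 4 − 3 = 1 (mod 11).
    The inverse of 7 mod 11 is 8 (since 7·8 = 56 = 5·11 + 1), so t ≡ 8·1 = 8 ≡ 8 (mod 11).
    Then x = 3 + 7·8 = 59, valid modulo lcm(7, 11) = 77: x ≡ 59 (mod 77).
  Combine with x ≡ 10 (mod 16); new modulus lcm = 1232.
    Write x = 59 + 77·t and substitute into x ≡ 10 (mod 16): 77·t ≡ 10 − 59 = -49 (mod 16).
    Reduce coefficients mod 16: 13·t ≡ 15 (mod 16).
    The inverse of 13 mod 16 is 5 (since 13·5 = 65 = 4·16 + 1), so t ≡ 5·15 = 75 ≡ 11 (mod 16).
    Then x = 59 + 77·11 = 906, valid modulo lcm(77, 16) = 1232: x ≡ 906 (mod 1232).
  Combine with x ≡ 6 (mod 13); new modulus lcm = 16016.
    Write x = 906 + 1232·t and substitute into x ≡ 6 (mod 13): 1232·t ≡ 6 − 906 = -900 (mod 13).
    Reduce coefficients mod 13: 10·t ≡ 10 (mod 13).
    The inverse of 10 mod 13 is 4 (since 10·4 = 40 = 3·13 + 1), so t ≡ 4·10 = 40 ≡ 1 (mod 13).
    Then x = 906 + 1232·1 = 2138, valid modulo lcm(1232, 13) = 16016: x ≡ 2138 (mod 16016).
  Combine with x ≡ 4 (mod 19); new modulus lcm = 304304.
    Write x = 2138 + 16016·t and substitute into x ≡ 4 (mod 19): 16016·t ≡ 4 − 2138 = -2134 (mod 19).
    Reduce coefficients mod 19: 18·t ≡ 13 (mod 19).
    The inverse of 18 mod 19 is 18 (since 18·18 = 324 = 17·19 + 1), so t ≡ 18·13 = 234 ≡ 6 (mod 19).
    Then x = 2138 + 16016·6 = 98234, valid modulo lcm(16016, 19) = 304304: x ≡ 98234 (mod 304304).
Verify against each original: 98234 mod 7 = 3, 98234 mod 11 = 4, 98234 mod 16 = 10, 98234 mod 13 = 6, 98234 mod 19 = 4.

x ≡ 98234 (mod 304304).


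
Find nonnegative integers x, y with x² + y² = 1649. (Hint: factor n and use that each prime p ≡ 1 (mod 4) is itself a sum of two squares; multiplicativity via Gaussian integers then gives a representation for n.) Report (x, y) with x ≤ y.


Step 1: Factor n = 1649 = 17 · 97.
Step 2: Check the mod-4 condition on each prime factor: 17 ≡ 1 (mod 4), exponent 1; 97 ≡ 1 (mod 4), exponent 1.
All primes ≡ 3 (mod 4) appear to even exponent (or don't appear), so by the two-squares theorem n IS expressible as a sum of two squares.
Step 3: Build a representation. Here n = 17 · 97 is a product of primes ≡ 1 (mod 4). Each prime p ≡ 1 (mod 4) is itself a sum of two squares; find a² by testing p − a² for a perfect square:
  17: 17 − 1² = 16 = 4² ⇒ 17 = 1² + 4².
  97: 97 − 1² = 96, 97 − 2² = 93, 97 − 3² = 88, 97 − 4² = 81 = 9² ⇒ 97 = 4² + 9².
  Combine using the Brahmagupta–Fibonacci identity (a² + b²)(c² + d²) = (ac − bd)² + (ad + bc)² = (ac + bd)² + (ad − bc)²:
  17 · 97 = 1649: from (1² + 4²)(4² + 9²), take (1·4 − 4·9, 1·9 + 4·4) = (4 − 36, 9 + 16) = (-32, 25); dropping signs (only squares matter) gives (32, 25); check 32² + 25² = 1024 + 625 = 1649 ✓.
Step 4: Order so x ≤ y and verify: 25² + 32² = 625 + 1024 = 1649 = n. ✓

n = 1649 = 25² + 32² (one valid representation with x ≤ y).


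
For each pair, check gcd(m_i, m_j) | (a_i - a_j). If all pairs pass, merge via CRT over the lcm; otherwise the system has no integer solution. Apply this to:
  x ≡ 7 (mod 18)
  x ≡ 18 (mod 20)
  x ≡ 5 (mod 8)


Moduli 18, 20, 8 are not pairwise coprime, so CRT works modulo lcm(m_i) when all pairwise compatibility conditions hold.
Pairwise compatibility: gcd(m_i, m_j) must divide a_i - a_j for every pair.
Merge one congruence at a time:
  Start: x ≡ 7 (mod 18).
  Combine with x ≡ 18 (mod 20): gcd(18, 20) = 2, and 18 - 7 = 11 is NOT divisible by 2.
    ⇒ system is inconsistent (no integer solution).

No solution (the system is inconsistent).


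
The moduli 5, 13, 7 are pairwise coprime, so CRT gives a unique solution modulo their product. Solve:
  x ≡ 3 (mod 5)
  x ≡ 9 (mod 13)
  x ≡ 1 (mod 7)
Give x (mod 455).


Moduli 5, 13, 7 are pairwise coprime; by CRT there is a unique solution modulo M = 5 · 13 · 7 = 455.
Solve pairwise, accumulating the modulus:
  Start with x ≡ 3 (mod 5).
  Combine with x ≡ 9 (mod 13): since gcd(5, 13) = 1, we get a unique residue mod 65.
    Write x = 3 + 5·t and substitute into x ≡ 9 (mod 13): 5·t ≡ 9 − 3 = 6 (mod 13).
    The inverse of 5 mod 13 is 8 (since 5·8 = 40 = 3·13 + 1), so t ≡ 8·6 = 48 ≡ 9 (mod 13).
    Then x = 3 + 5·9 = 48, valid modulo lcm(5, 13) = 65: x ≡ 48 (mod 65).
  Combine with x ≡ 1 (mod 7): since gcd(65, 7) = 1, we get a unique residue mod 455.
    Write x = 48 + 65·t and substitute into x ≡ 1 (mod 7): 65·t ≡ 1 − 48 = -47 (mod 7).
    Reduce coefficients mod 7: 2·t ≡ 2 (mod 7).
    The inverse of 2 mod 7 is 4 (since 2·4 = 8 = 1·7 + 1), so t ≡ 4·2 = 8 ≡ 1 (mod 7).
    Then x = 48 + 65·1 = 113, valid modulo lcm(65, 7) = 455: x ≡ 113 (mod 455).
Verify: 113 mod 5 = 3 ✓, 113 mod 13 = 9 ✓, 113 mod 7 = 1 ✓.

x ≡ 113 (mod 455).


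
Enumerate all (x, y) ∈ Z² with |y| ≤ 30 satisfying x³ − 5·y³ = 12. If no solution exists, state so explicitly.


The equation is x³ - 5y³ = 12. For fixed y, x³ = 5·y³ + 12, so a solution requires the RHS to be a perfect cube.
Strategy: iterate y from -30 to 30, compute RHS = 5·y³ + 12, and check whether it is a (positive or negative) perfect cube.
Check small values of y:
  y = 0: RHS = 12 is not a perfect cube.
  y = 1: RHS = 17 is not a perfect cube.
  y = -1: RHS = 7 is not a perfect cube.
  y = 2: RHS = 52 is not a perfect cube.
  y = -2: RHS = -28 is not a perfect cube.
  y = 3: RHS = 147 is not a perfect cube.
  y = -3: RHS = -123 is not a perfect cube.
Continuing the search up to |y| = 30 finds no solutions either.
No (x, y) in the scanned range satisfies the equation.

No integer solutions with |y| ≤ 30.


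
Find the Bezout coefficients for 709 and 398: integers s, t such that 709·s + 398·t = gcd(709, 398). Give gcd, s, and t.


Euclidean algorithm on (709, 398) — divide until remainder is 0:
  709 = 1 · 398 + 311
  398 = 1 · 311 + 87
  311 = 3 · 87 + 50
  87 = 1 · 50 + 37
  50 = 1 · 37 + 13
  37 = 2 · 13 + 11
  13 = 1 · 11 + 2
  11 = 5 · 2 + 1
  2 = 2 · 1 + 0
gcd(709, 398) = 1.
Track Bezout coefficients alongside the remainders: start with r₀ = 709 = a·1 + b·0 (s = 1, t = 0) and r₁ = 398 = a·0 + b·1 (s = 0, t = 1); each new remainder r_{k+1} = r_{k-1} − q_k·r_k inherits s_{k+1} = s_{k-1} − q_k·s_k, t_{k+1} = t_{k-1} − q_k·t_k, so r_k = a·s_k + b·t_k at every step:
  q = 1: r = 311, s = 1 − 1·0 = 1, t = 0 − 1·1 = -1  (check: 709·1 + 398·(-1) = 311)
  q = 1: r = 87, s = 0 − 1·1 = -1, t = 1 − 1·(-1) = 2  (check: 709·(-1) + 398·2 = 87)
  q = 3: r = 50, s = 1 − 3·(-1) = 4, t = -1 − 3·2 = -7  (check: 709·4 + 398·(-7) = 50)
  q = 1: r = 37, s = -1 − 1·4 = -5, t = 2 − 1·(-7) = 9  (check: 709·(-5) + 398·9 = 37)
  q = 1: r = 13, s = 4 − 1·(-5) = 9, t = -7 − 1·9 = -16  (check: 709·9 + 398·(-16) = 13)
  q = 2: r = 11, s = -5 − 2·9 = -23, t = 9 − 2·(-16) = 41  (check: 709·(-23) + 398·41 = 11)
  q = 1: r = 2, s = 9 − 1·(-23) = 32, t = -16 − 1·41 = -57  (check: 709·32 + 398·(-57) = 2)
  q = 5: r = 1, s = -23 − 5·32 = -183, t = 41 − 5·(-57) = 326  (check: 709·(-183) + 398·326 = 1)
The row with r = 1 (the gcd) gives the Bezout coefficients s = -183, t = 326.
Result: 709 · (-183) + 398 · (326) = 1.

gcd(709, 398) = 1; s = -183, t = 326 (check: 709·(-183) + 398·326 = 1).


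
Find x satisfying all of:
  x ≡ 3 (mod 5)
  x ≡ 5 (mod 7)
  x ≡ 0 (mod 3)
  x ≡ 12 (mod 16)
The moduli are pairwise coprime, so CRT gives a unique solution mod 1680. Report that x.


Product of moduli M = 5 · 7 · 3 · 16 = 1680.
Merge one congruence at a time:
  Start: x ≡ 3 (mod 5).
  Combine with x ≡ 5 (mod 7); new modulus lcm = 35.
    Write x = 3 + 5·t and substitute into x ≡ 5 (mod 7): 5·t ≡ 5 − 3 = 2 (mod 7).
    The inverse of 5 mod 7 is 3 (since 5·3 = 15 = 2·7 + 1), so t ≡ 3·2 = 6 ≡ 6 (mod 7).
    Then x = 3 + 5·6 = 33, valid modulo lcm(5, 7) = 35: x ≡ 33 (mod 35).
  Combine with x ≡ 0 (mod 3); new modulus lcm = 105.
    Write x = 33 + 35·t and substitute into x ≡ 0 (mod 3): 35·t ≡ 0 − 33 = -33 (mod 3).
    Reduce coefficients mod 3: 2·t ≡ 0 (mod 3).
    The inverse of 2 mod 3 is 2 (since 2·2 = 4 = 1·3 + 1), so t ≡ 2·0 = 0 ≡ 0 (mod 3).
    Then x = 33 + 35·0 = 33, valid modulo lcm(35, 3) = 105: x ≡ 33 (mod 105).
  Combine with x ≡ 12 (mod 16); new modulus lcm = 1680.
    Write x = 33 + 105·t and substitute into x ≡ 12 (mod 16): 105·t ≡ 12 − 33 = -21 (mod 16).
    Reduce coefficients mod 16: 9·t ≡ 11 (mod 16).
    The inverse of 9 mod 16 is 9 (since 9·9 = 81 = 5·16 + 1), so t ≡ 9·11 = 99 ≡ 3 (mod 16).
    Then x = 33 + 105·3 = 348, valid modulo lcm(105, 16) = 1680: x ≡ 348 (mod 1680).
Verify against each original: 348 mod 5 = 3, 348 mod 7 = 5, 348 mod 3 = 0, 348 mod 16 = 12.

x ≡ 348 (mod 1680).


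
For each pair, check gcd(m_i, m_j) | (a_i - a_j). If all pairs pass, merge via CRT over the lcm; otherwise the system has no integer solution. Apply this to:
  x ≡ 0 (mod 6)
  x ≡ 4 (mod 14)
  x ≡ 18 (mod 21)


Moduli 6, 14, 21 are not pairwise coprime, so CRT works modulo lcm(m_i) when all pairwise compatibility conditions hold.
Pairwise compatibility: gcd(m_i, m_j) must divide a_i - a_j for every pair.
Merge one congruence at a time:
  Start: x ≡ 0 (mod 6).
  Combine with x ≡ 4 (mod 14): gcd(6, 14) = 2; 4 - 0 = 4, which IS divisible by 2, so compatible.
    Write x = 0 + 6·t and substitute into x ≡ 4 (mod 14): 6·t ≡ 4 − 0 = 4 (mod 14).
    Divide the congruence (and modulus) by g = 2: 3·t ≡ 2 (mod 7).
    The inverse of 3 mod 7 is 5 (since 3·5 = 15 = 2·7 + 1), so t ≡ 5·2 = 10 ≡ 3 (mod 7).
    Then x = 0 + 6·3 = 18, valid modulo lcm(6, 14) = 42: x ≡ 18 (mod 42).
  Combine with x ≡ 18 (mod 21): gcd(42, 21) = 21; 18 - 18 = 0, which IS divisible by 21, so compatible.
    Write x = 18 + 42·t and substitute into x ≡ 18 (mod 21): 42·t ≡ 18 − 18 = 0 (mod 21).
    Divide the congruence (and modulus) by g = 21: 2·t ≡ 0 (mod 1).
    Modulo 1 every t works; take t = 0.
    Then x = 18 + 42·0 = 18, valid modulo lcm(42, 21) = 42: x ≡ 18 (mod 42).
Verify: 18 mod 6 = 0, 18 mod 14 = 4, 18 mod 21 = 18.

x ≡ 18 (mod 42).


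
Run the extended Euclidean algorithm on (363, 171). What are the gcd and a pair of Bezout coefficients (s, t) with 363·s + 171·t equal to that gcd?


Euclidean algorithm on (363, 171) — divide until remainder is 0:
  363 = 2 · 171 + 21
  171 = 8 · 21 + 3
  21 = 7 · 3 + 0
gcd(363, 171) = 3.
Track Bezout coefficients alongside the remainders: start with r₀ = 363 = a·1 + b·0 (s = 1, t = 0) and r₁ = 171 = a·0 + b·1 (s = 0, t = 1); each new remainder r_{k+1} = r_{k-1} − q_k·r_k inherits s_{k+1} = s_{k-1} − q_k·s_k, t_{k+1} = t_{k-1} − q_k·t_k, so r_k = a·s_k + b·t_k at every step:
  q = 2: r = 21, s = 1 − 2·0 = 1, t = 0 − 2·1 = -2  (check: 363·1 + 171·(-2) = 21)
  q = 8: r = 3, s = 0 − 8·1 = -8, t = 1 − 8·(-2) = 17  (check: 363·(-8) + 171·17 = 3)
The row with r = 3 (the gcd) gives the Bezout coefficients s = -8, t = 17.
Result: 363 · (-8) + 171 · (17) = 3.

gcd(363, 171) = 3; s = -8, t = 17 (check: 363·(-8) + 171·17 = 3).


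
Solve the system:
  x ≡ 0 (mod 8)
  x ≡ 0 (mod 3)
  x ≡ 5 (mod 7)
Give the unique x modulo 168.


Moduli 8, 3, 7 are pairwise coprime; by CRT there is a unique solution modulo M = 8 · 3 · 7 = 168.
Solve pairwise, accumulating the modulus:
  Start with x ≡ 0 (mod 8).
  Combine with x ≡ 0 (mod 3): since gcd(8, 3) = 1, we get a unique residue mod 24.
    Write x = 0 + 8·t and substitute into x ≡ 0 (mod 3): 8·t ≡ 0 − 0 = 0 (mod 3).
    Reduce coefficients mod 3: 2·t ≡ 0 (mod 3).
    The inverse of 2 mod 3 is 2 (since 2·2 = 4 = 1·3 + 1), so t ≡ 2·0 = 0 ≡ 0 (mod 3).
    Then x = 0 + 8·0 = 0, valid modulo lcm(8, 3) = 24: x ≡ 0 (mod 24).
  Combine with x ≡ 5 (mod 7): since gcd(24, 7) = 1, we get a unique residue mod 168.
    Write x = 0 + 24·t and substitute into x ≡ 5 (mod 7): 24·t ≡ 5 − 0 = 5 (mod 7).
    Reduce coefficients mod 7: 3·t ≡ 5 (mod 7).
    The inverse of 3 mod 7 is 5 (since 3·5 = 15 = 2·7 + 1), so t ≡ 5·5 = 25 ≡ 4 (mod 7).
    Then x = 0 + 24·4 = 96, valid modulo lcm(24, 7) = 168: x ≡ 96 (mod 168).
Verify: 96 mod 8 = 0 ✓, 96 mod 3 = 0 ✓, 96 mod 7 = 5 ✓.

x ≡ 96 (mod 168).


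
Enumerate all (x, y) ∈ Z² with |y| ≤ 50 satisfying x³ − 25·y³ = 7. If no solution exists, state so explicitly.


The equation is x³ - 25y³ = 7. For fixed y, x³ = 25·y³ + 7, so a solution requires the RHS to be a perfect cube.
Strategy: iterate y from -50 to 50, compute RHS = 25·y³ + 7, and check whether it is a (positive or negative) perfect cube.
Check small values of y:
  y = 0: RHS = 7 is not a perfect cube.
  y = 1: RHS = 32 is not a perfect cube.
  y = -1: RHS = -18 is not a perfect cube.
  y = 2: RHS = 207 is not a perfect cube.
  y = -2: RHS = -193 is not a perfect cube.
  y = 3: RHS = 682 is not a perfect cube.
  y = -3: RHS = -668 is not a perfect cube.
Continuing the search up to |y| = 50 finds no solutions either.
No (x, y) in the scanned range satisfies the equation.

No integer solutions with |y| ≤ 50.


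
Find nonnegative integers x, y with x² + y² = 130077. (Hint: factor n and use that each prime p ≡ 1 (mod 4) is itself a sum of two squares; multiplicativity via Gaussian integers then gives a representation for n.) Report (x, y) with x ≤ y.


Step 1: Factor n = 130077 = 3^2 · 97 · 149.
Step 2: Check the mod-4 condition on each prime factor: 3 ≡ 3 (mod 4), exponent 2 (must be even); 97 ≡ 1 (mod 4), exponent 1; 149 ≡ 1 (mod 4), exponent 1.
All primes ≡ 3 (mod 4) appear to even exponent (or don't appear), so by the two-squares theorem n IS expressible as a sum of two squares.
Step 3: Build a representation. Group n = k² · m with k = 3 and m = 97 · 149 = 14453 (a product of primes ≡ 1 (mod 4)); a representation of m scales to one of n via (k·x)² + (k·y)² = k²(x² + y²). Each prime p ≡ 1 (mod 4) is itself a sum of two squares; find a² by testing p − a² for a perfect square:
  97: 97 − 1² = 96, 97 − 2² = 93, 97 − 3² = 88, 97 − 4² = 81 = 9² ⇒ 97 = 4² + 9².
  149: 149 − 1² = 148, 149 − 2² = 145, 149 − 3² = 140, 149 − 4² = 133, 149 − 5² = 124, 149 − 6² = 113, 149 − 7² = 100 = 10² ⇒ 149 = 7² + 10².
  Combine using the Brahmagupta–Fibonacci identity (a² + b²)(c² + d²) = (ac − bd)² + (ad + bc)² = (ac + bd)² + (ad − bc)²:
  97 · 149 = 14453: from (4² + 9²)(7² + 10²), take (4·7 − 9·10, 4·10 + 9·7) = (28 − 90, 40 + 63) = (-62, 103); dropping signs (only squares matter) gives (62, 103); check 62² + 103² = 3844 + 10609 = 14453 ✓.
  Scale by k = 3: (3·62, 3·103) = (186, 309).
Step 4: Order so x ≤ y and verify: 186² + 309² = 34596 + 95481 = 130077 = n. ✓

n = 130077 = 186² + 309² (one valid representation with x ≤ y).


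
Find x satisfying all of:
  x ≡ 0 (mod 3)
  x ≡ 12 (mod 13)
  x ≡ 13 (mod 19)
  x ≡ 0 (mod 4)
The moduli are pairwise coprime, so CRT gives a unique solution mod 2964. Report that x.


Product of moduli M = 3 · 13 · 19 · 4 = 2964.
Merge one congruence at a time:
  Start: x ≡ 0 (mod 3).
  Combine with x ≡ 12 (mod 13); new modulus lcm = 39.
    Write x = 0 + 3·t and substitute into x ≡ 12 (mod 13): 3·t ≡ 12 − 0 = 12 (mod 13).
    The inverse of 3 mod 13 is 9 (since 3·9 = 27 = 2·13 + 1), so t ≡ 9·12 = 108 ≡ 4 (mod 13).
    Then x = 0 + 3·4 = 12, valid modulo lcm(3, 13) = 39: x ≡ 12 (mod 39).
  Combine with x ≡ 13 (mod 19); new modulus lcm = 741.
    Write x = 12 + 39·t and substitute into x ≡ 13 (mod 19): 39·t ≡ 13 − 12 = 1 (mod 19).
    Reduce coefficients mod 19: 1·t ≡ 1 (mod 19).
    So t ≡ 1 (mod 19).
    Then x = 12 + 39·1 = 51, valid modulo lcm(39, 19) = 741: x ≡ 51 (mod 741).
  Combine with x ≡ 0 (mod 4); new modulus lcm = 2964.
    Write x = 51 + 741·t and substitute into x ≡ 0 (mod 4): 741·t ≡ 0 − 51 = -51 (mod 4).
    Reduce coefficients mod 4: 1·t ≡ 1 (mod 4).
    So t ≡ 1 (mod 4).
    Then x = 51 + 741·1 = 792, valid modulo lcm(741, 4) = 2964: x ≡ 792 (mod 2964).
Verify against each original: 792 mod 3 = 0, 792 mod 13 = 12, 792 mod 19 = 13, 792 mod 4 = 0.

x ≡ 792 (mod 2964).


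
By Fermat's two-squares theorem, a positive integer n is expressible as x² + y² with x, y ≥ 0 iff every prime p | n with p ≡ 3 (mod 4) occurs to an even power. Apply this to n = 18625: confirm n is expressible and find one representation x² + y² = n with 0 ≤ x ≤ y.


Step 1: Factor n = 18625 = 5^3 · 149.
Step 2: Check the mod-4 condition on each prime factor: 5 ≡ 1 (mod 4), exponent 3; 149 ≡ 1 (mod 4), exponent 1.
All primes ≡ 3 (mod 4) appear to even exponent (or don't appear), so by the two-squares theorem n IS expressible as a sum of two squares.
Step 3: Build a representation. Group n = k² · m with k = 5 and m = 5 · 149 = 745 (a product of primes ≡ 1 (mod 4)); a representation of m scales to one of n via (k·x)² + (k·y)² = k²(x² + y²). Each prime p ≡ 1 (mod 4) is itself a sum of two squares; find a² by testing p − a² for a perfect square:
  5: 5 − 1² = 4 = 2² ⇒ 5 = 1² + 2².
  149: 149 − 1² = 148, 149 − 2² = 145, 149 − 3² = 140, 149 − 4² = 133, 149 − 5² = 124, 149 − 6² = 113, 149 − 7² = 100 = 10² ⇒ 149 = 7² + 10².
  Combine using the Brahmagupta–Fibonacci identity (a² + b²)(c² + d²) = (ac − bd)² + (ad + bc)² = (ac + bd)² + (ad − bc)²:
  5 · 149 = 745: from (1² + 2²)(7² + 10²), take (1·7 − 2·10, 1·10 + 2·7) = (7 − 20, 10 + 14) = (-13, 24); dropping signs (only squares matter) gives (13, 24); check 13² + 24² = 169 + 576 = 745 ✓.
  Scale by k = 5: (5·13, 5·24) = (65, 120).
Step 4: Order so x ≤ y and verify: 65² + 120² = 4225 + 14400 = 18625 = n. ✓

n = 18625 = 65² + 120² (one valid representation with x ≤ y).


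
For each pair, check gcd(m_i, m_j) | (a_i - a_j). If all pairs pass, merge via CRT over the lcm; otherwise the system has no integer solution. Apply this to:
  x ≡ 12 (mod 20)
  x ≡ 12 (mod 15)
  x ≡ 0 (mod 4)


Moduli 20, 15, 4 are not pairwise coprime, so CRT works modulo lcm(m_i) when all pairwise compatibility conditions hold.
Pairwise compatibility: gcd(m_i, m_j) must divide a_i - a_j for every pair.
Merge one congruence at a time:
  Start: x ≡ 12 (mod 20).
  Combine with x ≡ 12 (mod 15): gcd(20, 15) = 5; 12 - 12 = 0, which IS divisible by 5, so compatible.
    Write x = 12 + 20·t and substitute into x ≡ 12 (mod 15): 20·t ≡ 12 − 12 = 0 (mod 15).
    Divide the congruence (and modulus) by g = 5: 4·t ≡ 0 (mod 3).
    Reduce coefficients mod 3: 1·t ≡ 0 (mod 3).
    So t ≡ 0 (mod 3).
    Then x = 12 + 20·0 = 12, valid modulo lcm(20, 15) = 60: x ≡ 12 (mod 60).
  Combine with x ≡ 0 (mod 4): gcd(60, 4) = 4; 0 - 12 = -12, which IS divisible by 4, so compatible.
    Write x = 12 + 60·t and substitute into x ≡ 0 (mod 4): 60·t ≡ 0 − 12 = -12 (mod 4).
    Divide the congruence (and modulus) by g = 4: 15·t ≡ -3 (mod 1).
    Modulo 1 every t works; take t = 0.
    Then x = 12 + 60·0 = 12, valid modulo lcm(60, 4) = 60: x ≡ 12 (mod 60).
Verify: 12 mod 20 = 12, 12 mod 15 = 12, 12 mod 4 = 0.

x ≡ 12 (mod 60).


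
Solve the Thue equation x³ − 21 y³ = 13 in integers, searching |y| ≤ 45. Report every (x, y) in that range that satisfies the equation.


The equation is x³ - 21y³ = 13. For fixed y, x³ = 21·y³ + 13, so a solution requires the RHS to be a perfect cube.
Strategy: iterate y from -45 to 45, compute RHS = 21·y³ + 13, and check whether it is a (positive or negative) perfect cube.
Check small values of y:
  y = 0: RHS = 13 is not a perfect cube.
  y = 1: RHS = 34 is not a perfect cube.
  y = -1: RHS = -8 = (-2)³ ⇒ x = -2 works.
  y = 2: RHS = 181 is not a perfect cube.
  y = -2: RHS = -155 is not a perfect cube.
  y = 3: RHS = 580 is not a perfect cube.
  y = -3: RHS = -554 is not a perfect cube.
Continuing, at y = -4: RHS = -1331 = (-11)³ ⇒ x = -11 works.
Searching the remaining y in |y| ≤ 45 finds no further solutions.
Collected solutions: (-2, -1), (-11, -4).

Solutions (with |y| ≤ 45): (-2, -1), (-11, -4).


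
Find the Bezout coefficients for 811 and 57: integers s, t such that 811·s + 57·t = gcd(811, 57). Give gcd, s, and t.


Euclidean algorithm on (811, 57) — divide until remainder is 0:
  811 = 14 · 57 + 13
  57 = 4 · 13 + 5
  13 = 2 · 5 + 3
  5 = 1 · 3 + 2
  3 = 1 · 2 + 1
  2 = 2 · 1 + 0
gcd(811, 57) = 1.
Track Bezout coefficients alongside the remainders: start with r₀ = 811 = a·1 + b·0 (s = 1, t = 0) and r₁ = 57 = a·0 + b·1 (s = 0, t = 1); each new remainder r_{k+1} = r_{k-1} − q_k·r_k inherits s_{k+1} = s_{k-1} − q_k·s_k, t_{k+1} = t_{k-1} − q_k·t_k, so r_k = a·s_k + b·t_k at every step:
  q = 14: r = 13, s = 1 − 14·0 = 1, t = 0 − 14·1 = -14  (check: 811·1 + 57·(-14) = 13)
  q = 4: r = 5, s = 0 − 4·1 = -4, t = 1 − 4·(-14) = 57  (check: 811·(-4) + 57·57 = 5)
  q = 2: r = 3, s = 1 − 2·(-4) = 9, t = -14 − 2·57 = -128  (check: 811·9 + 57·(-128) = 3)
  q = 1: r = 2, s = -4 − 1·9 = -13, t = 57 − 1·(-128) = 185  (check: 811·(-13) + 57·185 = 2)
  q = 1: r = 1, s = 9 − 1·(-13) = 22, t = -128 − 1·185 = -313  (check: 811·22 + 57·(-313) = 1)
The row with r = 1 (the gcd) gives the Bezout coefficients s = 22, t = -313.
Result: 811 · (22) + 57 · (-313) = 1.

gcd(811, 57) = 1; s = 22, t = -313 (check: 811·22 + 57·(-313) = 1).


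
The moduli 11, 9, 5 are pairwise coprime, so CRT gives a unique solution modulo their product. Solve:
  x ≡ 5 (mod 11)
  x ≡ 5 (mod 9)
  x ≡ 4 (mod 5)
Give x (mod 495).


Moduli 11, 9, 5 are pairwise coprime; by CRT there is a unique solution modulo M = 11 · 9 · 5 = 495.
Solve pairwise, accumulating the modulus:
  Start with x ≡ 5 (mod 11).
  Combine with x ≡ 5 (mod 9): since gcd(11, 9) = 1, we get a unique residue mod 99.
    Write x = 5 + 11·t and substitute into x ≡ 5 (mod 9): 11·t ≡ 5 − 5 = 0 (mod 9).
    Reduce coefficients mod 9: 2·t ≡ 0 (mod 9).
    The inverse of 2 mod 9 is 5 (since 2·5 = 10 = 1·9 + 1), so t ≡ 5·0 = 0 ≡ 0 (mod 9).
    Then x = 5 + 11·0 = 5, valid modulo lcm(11, 9) = 99: x ≡ 5 (mod 99).
  Combine with x ≡ 4 (mod 5): since gcd(99, 5) = 1, we get a unique residue mod 495.
    Write x = 5 + 99·t and substitute into x ≡ 4 (mod 5): 99·t ≡ 4 − 5 = -1 (mod 5).
    Reduce coefficients mod 5: 4·t ≡ 4 (mod 5).
    The inverse of 4 mod 5 is 4 (since 4·4 = 16 = 3·5 + 1), so t ≡ 4·4 = 16 ≡ 1 (mod 5).
    Then x = 5 + 99·1 = 104, valid modulo lcm(99, 5) = 495: x ≡ 104 (mod 495).
Verify: 104 mod 11 = 5 ✓, 104 mod 9 = 5 ✓, 104 mod 5 = 4 ✓.

x ≡ 104 (mod 495).


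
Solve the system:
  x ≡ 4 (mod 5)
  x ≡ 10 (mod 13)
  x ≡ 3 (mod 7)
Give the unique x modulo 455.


Moduli 5, 13, 7 are pairwise coprime; by CRT there is a unique solution modulo M = 5 · 13 · 7 = 455.
Solve pairwise, accumulating the modulus:
  Start with x ≡ 4 (mod 5).
  Combine with x ≡ 10 (mod 13): since gcd(5, 13) = 1, we get a unique residue mod 65.
    Write x = 4 + 5·t and substitute into x ≡ 10 (mod 13): 5·t ≡ 10 − 4 = 6 (mod 13).
    The inverse of 5 mod 13 is 8 (since 5·8 = 40 = 3·13 + 1), so t ≡ 8·6 = 48 ≡ 9 (mod 13).
    Then x = 4 + 5·9 = 49, valid modulo lcm(5, 13) = 65: x ≡ 49 (mod 65).
  Combine with x ≡ 3 (mod 7): since gcd(65, 7) = 1, we get a unique residue mod 455.
    Write x = 49 + 65·t and substitute into x ≡ 3 (mod 7): 65·t ≡ 3 − 49 = -46 (mod 7).
    Reduce coefficients mod 7: 2·t ≡ 3 (mod 7).
    The inverse of 2 mod 7 is 4 (since 2·4 = 8 = 1·7 + 1), so t ≡ 4·3 = 12 ≡ 5 (mod 7).
    Then x = 49 + 65·5 = 374, valid modulo lcm(65, 7) = 455: x ≡ 374 (mod 455).
Verify: 374 mod 5 = 4 ✓, 374 mod 13 = 10 ✓, 374 mod 7 = 3 ✓.

x ≡ 374 (mod 455).


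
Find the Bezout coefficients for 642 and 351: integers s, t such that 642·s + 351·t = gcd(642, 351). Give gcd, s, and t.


Euclidean algorithm on (642, 351) — divide until remainder is 0:
  642 = 1 · 351 + 291
  351 = 1 · 291 + 60
  291 = 4 · 60 + 51
  60 = 1 · 51 + 9
  51 = 5 · 9 + 6
  9 = 1 · 6 + 3
  6 = 2 · 3 + 0
gcd(642, 351) = 3.
Track Bezout coefficients alongside the remainders: start with r₀ = 642 = a·1 + b·0 (s = 1, t = 0) and r₁ = 351 = a·0 + b·1 (s = 0, t = 1); each new remainder r_{k+1} = r_{k-1} − q_k·r_k inherits s_{k+1} = s_{k-1} − q_k·s_k, t_{k+1} = t_{k-1} − q_k·t_k, so r_k = a·s_k + b·t_k at every step:
  q = 1: r = 291, s = 1 − 1·0 = 1, t = 0 − 1·1 = -1  (check: 642·1 + 351·(-1) = 291)
  q = 1: r = 60, s = 0 − 1·1 = -1, t = 1 − 1·(-1) = 2  (check: 642·(-1) + 351·2 = 60)
  q = 4: r = 51, s = 1 − 4·(-1) = 5, t = -1 − 4·2 = -9  (check: 642·5 + 351·(-9) = 51)
  q = 1: r = 9, s = -1 − 1·5 = -6, t = 2 − 1·(-9) = 11  (check: 642·(-6) + 351·11 = 9)
  q = 5: r = 6, s = 5 − 5·(-6) = 35, t = -9 − 5·11 = -64  (check: 642·35 + 351·(-64) = 6)
  q = 1: r = 3, s = -6 − 1·35 = -41, t = 11 − 1·(-64) = 75  (check: 642·(-41) + 351·75 = 3)
The row with r = 3 (the gcd) gives the Bezout coefficients s = -41, t = 75.
Result: 642 · (-41) + 351 · (75) = 3.

gcd(642, 351) = 3; s = -41, t = 75 (check: 642·(-41) + 351·75 = 3).


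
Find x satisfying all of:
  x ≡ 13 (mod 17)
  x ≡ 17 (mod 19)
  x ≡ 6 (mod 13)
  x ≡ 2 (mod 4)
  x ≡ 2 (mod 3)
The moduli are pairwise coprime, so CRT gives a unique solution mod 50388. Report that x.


Product of moduli M = 17 · 19 · 13 · 4 · 3 = 50388.
Merge one congruence at a time:
  Start: x ≡ 13 (mod 17).
  Combine with x ≡ 17 (mod 19); new modulus lcm = 323.
    Write x = 13 + 17·t and substitute into x ≡ 17 (mod 19): 17·t ≡ 17 − 13 = 4 (mod 19).
    The inverse of 17 mod 19 is 9 (since 17·9 = 153 = 8·19 + 1), so t ≡ 9·4 = 36 ≡ 17 (mod 19).
    Then x = 13 + 17·17 = 302, valid modulo lcm(17, 19) = 323: x ≡ 302 (mod 323).
  Combine with x ≡ 6 (mod 13); new modulus lcm = 4199.
    Write x = 302 + 323·t and substitute into x ≡ 6 (mod 13): 323·t ≡ 6 − 302 = -296 (mod 13).
    Reduce coefficients mod 13: 11·t ≡ 3 (mod 13).
    The inverse of 11 mod 13 is 6 (since 11·6 = 66 = 5·13 + 1), so t ≡ 6·3 = 18 ≡ 5 (mod 13).
    Then x = 302 + 323·5 = 1917, valid modulo lcm(323, 13) = 4199: x ≡ 1917 (mod 4199).
  Combine with x ≡ 2 (mod 4); new modulus lcm = 16796.
    Write x = 1917 + 4199·t and substitute into x ≡ 2 (mod 4): 4199·t ≡ 2 − 1917 = -1915 (mod 4).
    Reduce coefficients mod 4: 3·t ≡ 1 (mod 4).
    The inverse of 3 mod 4 is 3 (since 3·3 = 9 = 2·4 + 1), so t ≡ 3·1 = 3 ≡ 3 (mod 4).
    Then x = 1917 + 4199·3 = 14514, valid modulo lcm(4199, 4) = 16796: x ≡ 14514 (mod 16796).
  Combine with x ≡ 2 (mod 3); new modulus lcm = 50388.
    Write x = 14514 + 16796·t and substitute into x ≡ 2 (mod 3): 16796·t ≡ 2 − 14514 = -14512 (mod 3).
    Reduce coefficients mod 3: 2·t ≡ 2 (mod 3).
    The inverse of 2 mod 3 is 2 (since 2·2 = 4 = 1·3 + 1), so t ≡ 2·2 = 4 ≡ 1 (mod 3).
    Then x = 14514 + 16796·1 = 31310, valid modulo lcm(16796, 3) = 50388: x ≡ 31310 (mod 50388).
Verify against each original: 31310 mod 17 = 13, 31310 mod 19 = 17, 31310 mod 13 = 6, 31310 mod 4 = 2, 31310 mod 3 = 2.

x ≡ 31310 (mod 50388).


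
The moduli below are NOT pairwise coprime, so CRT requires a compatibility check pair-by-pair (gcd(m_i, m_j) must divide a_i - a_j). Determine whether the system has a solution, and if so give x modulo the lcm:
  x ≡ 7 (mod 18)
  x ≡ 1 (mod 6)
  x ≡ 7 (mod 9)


Moduli 18, 6, 9 are not pairwise coprime, so CRT works modulo lcm(m_i) when all pairwise compatibility conditions hold.
Pairwise compatibility: gcd(m_i, m_j) must divide a_i - a_j for every pair.
Merge one congruence at a time:
  Start: x ≡ 7 (mod 18).
  Combine with x ≡ 1 (mod 6): gcd(18, 6) = 6; 1 - 7 = -6, which IS divisible by 6, so compatible.
    Write x = 7 + 18·t and substitute into x ≡ 1 (mod 6): 18·t ≡ 1 − 7 = -6 (mod 6).
    Divide the congruence (and modulus) by g = 6: 3·t ≡ -1 (mod 1).
    Modulo 1 every t works; take t = 0.
    Then x = 7 + 18·0 = 7, valid modulo lcm(18, 6) = 18: x ≡ 7 (mod 18).
  Combine with x ≡ 7 (mod 9): gcd(18, 9) = 9; 7 - 7 = 0, which IS divisible by 9, so compatible.
    Write x = 7 + 18·t and substitute into x ≡ 7 (mod 9): 18·t ≡ 7 − 7 = 0 (mod 9).
    Divide the congruence (and modulus) by g = 9: 2·t ≡ 0 (mod 1).
    Modulo 1 every t works; take t = 0.
    Then x = 7 + 18·0 = 7, valid modulo lcm(18, 9) = 18: x ≡ 7 (mod 18).
Verify: 7 mod 18 = 7, 7 mod 6 = 1, 7 mod 9 = 7.

x ≡ 7 (mod 18).


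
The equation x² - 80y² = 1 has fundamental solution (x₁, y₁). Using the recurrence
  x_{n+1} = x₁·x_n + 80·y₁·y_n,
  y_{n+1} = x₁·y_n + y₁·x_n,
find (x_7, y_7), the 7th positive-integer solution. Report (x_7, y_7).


Step 1: Find the fundamental solution (x₁, y₁) of x² - 80y² = 1.
  Expand √80 as a continued fraction. a₀ = ⌊√80⌋ = 8; iterate m_{k+1} = d_k·a_k − m_k, d_{k+1} = (80 − m_{k+1}²)/d_k, a_{k+1} = ⌊(a₀ + m_{k+1})/d_{k+1}⌋ (starting m₀ = 0, d₀ = 1), with convergents p_k = a_k·p_{k-1} + p_{k-2}, q_k = a_k·q_{k-1} + q_{k-2} (p₋₁ = 1, q₋₁ = 0):
  k = 0: a₀ = 8; p₀/q₀ = 8/1; p₀² − 80·q₀² = 64 − 80 = -16.
  k = 1: m = 8, d = 16, a = ⌊(8 + 8)/16⌋ = 1; p/q = (1·8 + 1)/(1·1 + 0) = 9/1; p² − 80·q² = 81 − 80 = 1.
  The first convergent with p² − 80·q² = 1 gives the fundamental solution (x₁, y₁) = (9, 1).
Step 2: Apply the recurrence (x_{n+1}, y_{n+1}) = (x₁x_n + 80y₁y_n, x₁y_n + y₁x_n) repeatedly.
  From (x_1, y_1) = (9, 1): x_2 = 9·9 + 80·1·1 = 161; y_2 = 9·1 + 1·9 = 18.
  From (x_2, y_2) = (161, 18): x_3 = 9·161 + 80·1·18 = 2889; y_3 = 9·18 + 1·161 = 323.
  From (x_3, y_3) = (2889, 323): x_4 = 9·2889 + 80·1·323 = 51841; y_4 = 9·323 + 1·2889 = 5796.
  From (x_4, y_4) = (51841, 5796): x_5 = 9·51841 + 80·1·5796 = 930249; y_5 = 9·5796 + 1·51841 = 104005.
  From (x_5, y_5) = (930249, 104005): x_6 = 9·930249 + 80·1·104005 = 16692641; y_6 = 9·104005 + 1·930249 = 1866294.
  From (x_6, y_6) = (16692641, 1866294): x_7 = 9·16692641 + 80·1·1866294 = 299537289; y_7 = 9·1866294 + 1·16692641 = 33489287.
Step 3: Verify x_7² - 80·y_7² = 89722587501469521 - 89722587501469520 = 1 (should be 1). ✓

(x_1, y_1) = (9, 1); (x_7, y_7) = (299537289, 33489287).


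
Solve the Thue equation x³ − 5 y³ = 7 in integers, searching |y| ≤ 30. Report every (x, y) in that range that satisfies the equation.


The equation is x³ - 5y³ = 7. For fixed y, x³ = 5·y³ + 7, so a solution requires the RHS to be a perfect cube.
Strategy: iterate y from -30 to 30, compute RHS = 5·y³ + 7, and check whether it is a (positive or negative) perfect cube.
Check small values of y:
  y = 0: RHS = 7 is not a perfect cube.
  y = 1: RHS = 12 is not a perfect cube.
  y = -1: RHS = 2 is not a perfect cube.
  y = 2: RHS = 47 is not a perfect cube.
  y = -2: RHS = -33 is not a perfect cube.
  y = 3: RHS = 142 is not a perfect cube.
  y = -3: RHS = -128 is not a perfect cube.
Continuing the search up to |y| = 30 finds no solutions either.
No (x, y) in the scanned range satisfies the equation.

No integer solutions with |y| ≤ 30.


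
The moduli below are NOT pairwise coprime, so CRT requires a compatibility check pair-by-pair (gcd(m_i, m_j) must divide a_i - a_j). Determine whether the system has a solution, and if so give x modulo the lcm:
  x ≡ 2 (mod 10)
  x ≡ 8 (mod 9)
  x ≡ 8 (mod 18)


Moduli 10, 9, 18 are not pairwise coprime, so CRT works modulo lcm(m_i) when all pairwise compatibility conditions hold.
Pairwise compatibility: gcd(m_i, m_j) must divide a_i - a_j for every pair.
Merge one congruence at a time:
  Start: x ≡ 2 (mod 10).
  Combine with x ≡ 8 (mod 9): gcd(10, 9) = 1; 8 - 2 = 6, which IS divisible by 1, so compatible.
    Write x = 2 + 10·t and substitute into x ≡ 8 (mod 9): 10·t ≡ 8 − 2 = 6 (mod 9).
    Reduce coefficients mod 9: 1·t ≡ 6 (mod 9).
    So t ≡ 6 (mod 9).
    Then x = 2 + 10·6 = 62, valid modulo lcm(10, 9) = 90: x ≡ 62 (mod 90).
  Combine with x ≡ 8 (mod 18): gcd(90, 18) = 18; 8 - 62 = -54, which IS divisible by 18, so compatible.
    Write x = 62 + 90·t and substitute into x ≡ 8 (mod 18): 90·t ≡ 8 − 62 = -54 (mod 18).
    Divide the congruence (and modulus) by g = 18: 5·t ≡ -3 (mod 1).
    Modulo 1 every t works; take t = 0.
    Then x = 62 + 90·0 = 62, valid modulo lcm(90, 18) = 90: x ≡ 62 (mod 90).
Verify: 62 mod 10 = 2, 62 mod 9 = 8, 62 mod 18 = 8.

x ≡ 62 (mod 90).


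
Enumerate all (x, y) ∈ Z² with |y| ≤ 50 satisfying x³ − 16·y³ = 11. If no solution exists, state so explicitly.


The equation is x³ - 16y³ = 11. For fixed y, x³ = 16·y³ + 11, so a solution requires the RHS to be a perfect cube.
Strategy: iterate y from -50 to 50, compute RHS = 16·y³ + 11, and check whether it is a (positive or negative) perfect cube.
Check small values of y:
  y = 0: RHS = 11 is not a perfect cube.
  y = 1: RHS = 27 = (3)³ ⇒ x = 3 works.
  y = -1: RHS = -5 is not a perfect cube.
  y = 2: RHS = 139 is not a perfect cube.
  y = -2: RHS = -117 is not a perfect cube.
  y = 3: RHS = 443 is not a perfect cube.
  y = -3: RHS = -421 is not a perfect cube.
Continuing the search up to |y| = 50 finds no further solutions beyond those listed.
Collected solutions: (3, 1).

Solutions (with |y| ≤ 50): (3, 1).


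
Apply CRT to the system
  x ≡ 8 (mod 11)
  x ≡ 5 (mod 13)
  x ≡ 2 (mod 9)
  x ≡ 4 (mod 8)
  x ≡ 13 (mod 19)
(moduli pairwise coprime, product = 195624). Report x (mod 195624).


Product of moduli M = 11 · 13 · 9 · 8 · 19 = 195624.
Merge one congruence at a time:
  Start: x ≡ 8 (mod 11).
  Combine with x ≡ 5 (mod 13); new modulus lcm = 143.
    Write x = 8 + 11·t and substitute into x ≡ 5 (mod 13): 11·t ≡ 5 − 8 = -3 (mod 13).
    Reduce coefficients mod 13: 11·t ≡ 10 (mod 13).
    The inverse of 11 mod 13 is 6 (since 11·6 = 66 = 5·13 + 1), so t ≡ 6·10 = 60 ≡ 8 (mod 13).
    Then x = 8 + 11·8 = 96, valid modulo lcm(11, 13) = 143: x ≡ 96 (mod 143).
  Combine with x ≡ 2 (mod 9); new modulus lcm = 1287.
    Write x = 96 + 143·t and substitute into x ≡ 2 (mod 9): 143·t ≡ 2 − 96 = -94 (mod 9).
    Reduce coefficients mod 9: 8·t ≡ 5 (mod 9).
    The inverse of 8 mod 9 is 8 (since 8·8 = 64 = 7·9 + 1), so t ≡ 8·5 = 40 ≡ 4 (mod 9).
    Then x = 96 + 143·4 = 668, valid modulo lcm(143, 9) = 1287: x ≡ 668 (mod 1287).
  Combine with x ≡ 4 (mod 8); new modulus lcm = 10296.
    Write x = 668 + 1287·t and substitute into x ≡ 4 (mod 8): 1287·t ≡ 4 − 668 = -664 (mod 8).
    Reduce coefficients mod 8: 7·t ≡ 0 (mod 8).
    The inverse of 7 mod 8 is 7 (since 7·7 = 49 = 6·8 + 1), so t ≡ 7·0 = 0 ≡ 0 (mod 8).
    Then x = 668 + 1287·0 = 668, valid modulo lcm(1287, 8) = 10296: x ≡ 668 (mod 10296).
  Combine with x ≡ 13 (mod 19); new modulus lcm = 195624.
    Write x = 668 + 10296·t and substitute into x ≡ 13 (mod 19): 10296·t ≡ 13 − 668 = -655 (mod 19).
    Reduce coefficients mod 19: 17·t ≡ 10 (mod 19).
    The inverse of 17 mod 19 is 9 (since 17·9 = 153 = 8·19 + 1), so t ≡ 9·10 = 90 ≡ 14 (mod 19).
    Then x = 668 + 10296·14 = 144812, valid modulo lcm(10296, 19) = 195624: x ≡ 144812 (mod 195624).
Verify against each original: 144812 mod 11 = 8, 144812 mod 13 = 5, 144812 mod 9 = 2, 144812 mod 8 = 4, 144812 mod 19 = 13.

x ≡ 144812 (mod 195624).


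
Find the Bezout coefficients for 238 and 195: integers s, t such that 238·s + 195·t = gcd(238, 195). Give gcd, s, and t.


Euclidean algorithm on (238, 195) — divide until remainder is 0:
  238 = 1 · 195 + 43
  195 = 4 · 43 + 23
  43 = 1 · 23 + 20
  23 = 1 · 20 + 3
  20 = 6 · 3 + 2
  3 = 1 · 2 + 1
  2 = 2 · 1 + 0
gcd(238, 195) = 1.
Track Bezout coefficients alongside the remainders: start with r₀ = 238 = a·1 + b·0 (s = 1, t = 0) and r₁ = 195 = a·0 + b·1 (s = 0, t = 1); each new remainder r_{k+1} = r_{k-1} − q_k·r_k inherits s_{k+1} = s_{k-1} − q_k·s_k, t_{k+1} = t_{k-1} − q_k·t_k, so r_k = a·s_k + b·t_k at every step:
  q = 1: r = 43, s = 1 − 1·0 = 1, t = 0 − 1·1 = -1  (check: 238·1 + 195·(-1) = 43)
  q = 4: r = 23, s = 0 − 4·1 = -4, t = 1 − 4·(-1) = 5  (check: 238·(-4) + 195·5 = 23)
  q = 1: r = 20, s = 1 − 1·(-4) = 5, t = -1 − 1·5 = -6  (check: 238·5 + 195·(-6) = 20)
  q = 1: r = 3, s = -4 − 1·5 = -9, t = 5 − 1·(-6) = 11  (check: 238·(-9) + 195·11 = 3)
  q = 6: r = 2, s = 5 − 6·(-9) = 59, t = -6 − 6·11 = -72  (check: 238·59 + 195·(-72) = 2)
  q = 1: r = 1, s = -9 − 1·59 = -68, t = 11 − 1·(-72) = 83  (check: 238·(-68) + 195·83 = 1)
The row with r = 1 (the gcd) gives the Bezout coefficients s = -68, t = 83.
Result: 238 · (-68) + 195 · (83) = 1.

gcd(238, 195) = 1; s = -68, t = 83 (check: 238·(-68) + 195·83 = 1).


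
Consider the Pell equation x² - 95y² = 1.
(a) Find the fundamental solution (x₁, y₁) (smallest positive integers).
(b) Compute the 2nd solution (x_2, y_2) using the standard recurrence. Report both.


Step 1: Find the fundamental solution (x₁, y₁) of x² - 95y² = 1.
  Expand √95 as a continued fraction. a₀ = ⌊√95⌋ = 9; iterate m_{k+1} = d_k·a_k − m_k, d_{k+1} = (95 − m_{k+1}²)/d_k, a_{k+1} = ⌊(a₀ + m_{k+1})/d_{k+1}⌋ (starting m₀ = 0, d₀ = 1), with convergents p_k = a_k·p_{k-1} + p_{k-2}, q_k = a_k·q_{k-1} + q_{k-2} (p₋₁ = 1, q₋₁ = 0):
  k = 0: a₀ = 9; p₀/q₀ = 9/1; p₀² − 95·q₀² = 81 − 95 = -14.
  k = 1: m = 9, d = 14, a = ⌊(9 + 9)/14⌋ = 1; p/q = (1·9 + 1)/(1·1 + 0) = 10/1; p² − 95·q² = 100 − 95 = 5.
  k = 2: m = 5, d = 5, a = ⌊(9 + 5)/5⌋ = 2; p/q = (2·10 + 9)/(2·1 + 1) = 29/3; p² − 95·q² = 841 − 855 = -14.
  k = 3: m = 5, d = 14, a = ⌊(9 + 5)/14⌋ = 1; p/q = (1·29 + 10)/(1·3 + 1) = 39/4; p² − 95·q² = 1521 − 1520 = 1.
  The first convergent with p² − 95·q² = 1 gives the fundamental solution (x₁, y₁) = (39, 4).
Step 2: Apply the recurrence (x_{n+1}, y_{n+1}) = (x₁x_n + 95y₁y_n, x₁y_n + y₁x_n) repeatedly.
  From (x_1, y_1) = (39, 4): x_2 = 39·39 + 95·4·4 = 3041; y_2 = 39·4 + 4·39 = 312.
Step 3: Verify x_2² - 95·y_2² = 9247681 - 9247680 = 1 (should be 1). ✓

(x_1, y_1) = (39, 4); (x_2, y_2) = (3041, 312).


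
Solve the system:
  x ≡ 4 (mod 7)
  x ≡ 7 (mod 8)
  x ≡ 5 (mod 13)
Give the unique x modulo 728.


Moduli 7, 8, 13 are pairwise coprime; by CRT there is a unique solution modulo M = 7 · 8 · 13 = 728.
Solve pairwise, accumulating the modulus:
  Start with x ≡ 4 (mod 7).
  Combine with x ≡ 7 (mod 8): since gcd(7, 8) = 1, we get a unique residue mod 56.
    Write x = 4 + 7·t and substitute into x ≡ 7 (mod 8): 7·t ≡ 7 − 4 = 3 (mod 8).
    The inverse of 7 mod 8 is 7 (since 7·7 = 49 = 6·8 + 1), so t ≡ 7·3 = 21 ≡ 5 (mod 8).
    Then x = 4 + 7·5 = 39, valid modulo lcm(7, 8) = 56: x ≡ 39 (mod 56).
  Combine with x ≡ 5 (mod 13): since gcd(56, 13) = 1, we get a unique residue mod 728.
    Write x = 39 + 56·t and substitute into x ≡ 5 (mod 13): 56·t ≡ 5 − 39 = -34 (mod 13).
    Reduce coefficients mod 13: 4·t ≡ 5 (mod 13).
    The inverse of 4 mod 13 is 10 (since 4·10 = 40 = 3·13 + 1), so t ≡ 10·5 = 50 ≡ 11 (mod 13).
    Then x = 39 + 56·11 = 655, valid modulo lcm(56, 13) = 728: x ≡ 655 (mod 728).
Verify: 655 mod 7 = 4 ✓, 655 mod 8 = 7 ✓, 655 mod 13 = 5 ✓.

x ≡ 655 (mod 728).


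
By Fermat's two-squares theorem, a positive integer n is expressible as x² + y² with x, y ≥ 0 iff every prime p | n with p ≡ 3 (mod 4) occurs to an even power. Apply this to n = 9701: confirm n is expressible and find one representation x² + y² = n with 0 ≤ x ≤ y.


Step 1: Factor n = 9701 = 89 · 109.
Step 2: Check the mod-4 condition on each prime factor: 89 ≡ 1 (mod 4), exponent 1; 109 ≡ 1 (mod 4), exponent 1.
All primes ≡ 3 (mod 4) appear to even exponent (or don't appear), so by the two-squares theorem n IS expressible as a sum of two squares.
Step 3: Build a representation. Here n = 89 · 109 is a product of primes ≡ 1 (mod 4). Each prime p ≡ 1 (mod 4) is itself a sum of two squares; find a² by testing p − a² for a perfect square:
  89: 89 − 1² = 88, 89 − 2² = 85, 89 − 3² = 80, 89 − 4² = 73, 89 − 5² = 64 = 8² ⇒ 89 = 5² + 8².
  109: 109 − 1² = 108, 109 − 2² = 105, 109 − 3² = 100 = 10² ⇒ 109 = 3² + 10².
  Combine using the Brahmagupta–Fibonacci identity (a² + b²)(c² + d²) = (ac − bd)² + (ad + bc)² = (ac + bd)² + (ad − bc)²:
  89 · 109 = 9701: from (5² + 8²)(3² + 10²), take (5·3 − 8·10, 5·10 + 8·3) = (15 − 80, 50 + 24) = (-65, 74); dropping signs (only squares matter) gives (65, 74); check 65² + 74² = 4225 + 5476 = 9701 ✓.
Step 4: Order so x ≤ y and verify: 65² + 74² = 4225 + 5476 = 9701 = n. ✓

n = 9701 = 65² + 74² (one valid representation with x ≤ y).
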